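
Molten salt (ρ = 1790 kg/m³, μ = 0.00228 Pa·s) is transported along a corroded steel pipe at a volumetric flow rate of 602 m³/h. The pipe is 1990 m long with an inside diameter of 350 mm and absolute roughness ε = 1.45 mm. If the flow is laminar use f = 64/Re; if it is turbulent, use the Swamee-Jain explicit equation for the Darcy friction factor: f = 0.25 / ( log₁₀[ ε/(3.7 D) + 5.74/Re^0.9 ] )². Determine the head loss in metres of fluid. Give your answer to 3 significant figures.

Q = 602 m³/h = 602/3600 = 0.1672 m³/s.
Cross-sectional area A = πD²/4 = π(0.35)²/4 = 0.09621 m²; mean velocity V = Q/A = 0.1672/0.09621 = 1.738 m/s.
Reynolds number Re = ρVD/μ = 1790 · 1.738 · 0.35 / 0.00228 = 4.776e+05.
Re > 4000 → turbulent. Relative roughness ε/D = 0.00145/0.35 = 0.00414. Swamee-Jain: f = 0.25/(log₁₀[0.00414/3.7 + 5.74/4.776e+05^0.9])² = 0.25/(log₁₀[0.00112 + 4.44e-05])² = 0.25/(-2.934)² = 0.02904.
Darcy-Weisbach: ΔP = f(L/D)(ρV²/2) = 0.02904·(1990/0.35)·(1790·1.738²/2) = 0.02904·5686·2704 = 4.464e+05 Pa.
Head loss h_f = ΔP/(ρg) = 4.464e+05/(1790·9.81) = 25.4 m.

h_f ≈ 25.4 m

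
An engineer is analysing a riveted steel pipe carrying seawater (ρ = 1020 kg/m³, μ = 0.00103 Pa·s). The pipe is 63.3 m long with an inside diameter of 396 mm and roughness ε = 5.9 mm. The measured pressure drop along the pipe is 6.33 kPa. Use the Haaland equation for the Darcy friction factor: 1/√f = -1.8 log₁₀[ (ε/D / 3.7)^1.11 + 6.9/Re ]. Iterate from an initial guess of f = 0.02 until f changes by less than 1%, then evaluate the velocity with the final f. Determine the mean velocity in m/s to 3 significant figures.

V ≈ 1.33 m/s

Rearranging Darcy-Weisbach: V = √(2·ΔP·D/(f·L·ρ)). With ε/D = 0.0059/0.396 = 0.0149, iterate starting from f = 0.02:
  f = 0.02 → V = √(2·6330·0.396/(0.02·63.3·1020)) = 1.97 m/s; Re = ρVD/μ = 7.727e+05; f → 0.04373
  f = 0.04373 → V = 1.333 m/s; Re = 5.226e+05; f → 0.04376
Converged (Δf/f < 1%). With the final f = 0.04376: V = √(2·6330·0.396/(0.04376·63.3·1020)) = 1.332 m/s.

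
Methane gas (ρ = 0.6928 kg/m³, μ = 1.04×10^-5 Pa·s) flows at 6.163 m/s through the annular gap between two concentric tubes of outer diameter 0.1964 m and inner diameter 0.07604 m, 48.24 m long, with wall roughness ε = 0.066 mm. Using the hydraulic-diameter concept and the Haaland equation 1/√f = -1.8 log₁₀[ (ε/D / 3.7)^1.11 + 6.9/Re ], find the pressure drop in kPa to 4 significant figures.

ΔP ≈ 0.1184 kPa

Hydraulic diameter D_h = 4A/P = D_o - D_i = 0.1964 - 0.07604 = 0.1204 m.
Re = ρVD_h/μ = 0.6928·6.163·0.1204/1.04e-05 = 4.941e+04.
ε/D_h = 6.6e-05/0.1204 = 0.000548; Haaland gives 1/√f = -1.8 log₁₀[5.62e-05+0.00014] = 6.675, so f = 0.02245.
ΔP = f(L/D_h)(ρV²/2) = 0.02245·48.24/0.1204·13.16 = 118.4 Pa.
ΔP = 0.1184 kPa.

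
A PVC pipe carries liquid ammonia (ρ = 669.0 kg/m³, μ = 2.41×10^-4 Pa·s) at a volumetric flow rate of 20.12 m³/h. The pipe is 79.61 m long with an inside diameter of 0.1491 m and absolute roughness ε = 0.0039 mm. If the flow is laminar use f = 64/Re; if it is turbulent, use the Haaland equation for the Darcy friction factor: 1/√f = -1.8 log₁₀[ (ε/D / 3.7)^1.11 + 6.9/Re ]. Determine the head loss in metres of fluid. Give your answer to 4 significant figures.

Q = 20.12 m³/h = 20.12/3600 = 0.005589 m³/s.
Cross-sectional area A = πD²/4 = π(0.1491)²/4 = 0.01746 m²; mean velocity V = Q/A = 0.005589/0.01746 = 0.3201 m/s.
Reynolds number Re = ρVD/μ = 669 · 0.3201 · 0.1491 / 0.000241 = 1.325e+05.
Re > 4000 → turbulent. Relative roughness ε/D = 3.9e-06/0.1491 = 2.62e-05. Haaland: 1/√f = -1.8 log₁₀[(2.62e-05/3.7)^1.11 + 6.9/1.325e+05] = -1.8 log₁₀[1.92e-06 + 5.21e-05] = 7.682, so f = 0.01695.
Darcy-Weisbach: ΔP = f(L/D)(ρV²/2) = 0.01695·(79.61/0.1491)·(669·0.3201²/2) = 0.01695·533.9·34.27 = 310.1 Pa.
Head loss h_f = ΔP/(ρg) = 310.1/(669·9.81) = 0.04725 m.

h_f ≈ 0.04725 m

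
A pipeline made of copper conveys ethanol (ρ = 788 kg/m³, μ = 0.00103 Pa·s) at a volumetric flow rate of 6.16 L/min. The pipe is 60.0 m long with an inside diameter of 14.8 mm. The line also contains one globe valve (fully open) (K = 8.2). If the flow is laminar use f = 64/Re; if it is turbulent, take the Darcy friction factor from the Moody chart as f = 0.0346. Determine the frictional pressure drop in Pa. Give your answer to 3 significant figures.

ΔP ≈ 20800 Pa

Q = 6.16 L/min = 6.16/60000 = 0.0001027 m³/s.
Cross-sectional area A = πD²/4 = π(0.0148)²/4 = 0.000172 m²; mean velocity V = Q/A = 0.0001027/0.000172 = 0.5968 m/s.
Reynolds number Re = ρVD/μ = 788 · 0.5968 · 0.0148 / 0.00103 = 6757.
Re > 4000 → turbulent; use the Moody-chart value f = 0.0346.
Total minor-loss coefficient ΣK = 1·8.2 = 8.2.
ΔP = [f·L/D + ΣK]·(ρV²/2) = [0.0346·60/0.0148 + 8.2]·(788·0.5968²/2) = [140.3 + 8.2]·140.3 = 2.083e+04 Pa.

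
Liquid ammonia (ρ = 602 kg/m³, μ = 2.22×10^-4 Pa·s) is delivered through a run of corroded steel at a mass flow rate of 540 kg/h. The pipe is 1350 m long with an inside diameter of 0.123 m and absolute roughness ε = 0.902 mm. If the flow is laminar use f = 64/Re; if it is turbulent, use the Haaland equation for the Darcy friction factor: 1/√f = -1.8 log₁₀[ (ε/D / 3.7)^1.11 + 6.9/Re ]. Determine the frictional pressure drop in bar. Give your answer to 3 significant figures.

ΔP ≈ 6.14×10^-4 bar

ṁ = 540 kg/h = 540/3600 = 0.15 kg/s.
A = πD²/4 = π(0.123)²/4 = 0.01188 m²; mean velocity V = ṁ/(ρA) = 0.15/(602 · 0.01188) = 0.02097 m/s.
Reynolds number Re = ρVD/μ = 602 · 0.02097 · 0.123 / 0.000222 = 6994.
Re > 4000 → turbulent. Relative roughness ε/D = 0.000902/0.123 = 0.00733. Haaland: 1/√f = -1.8 log₁₀[(0.00733/3.7)^1.11 + 6.9/6994] = -1.8 log₁₀[0.000999 + 0.000987] = 4.864, so f = 0.04227.
Darcy-Weisbach: ΔP = f(L/D)(ρV²/2) = 0.04227·(1350/0.123)·(602·0.02097²/2) = 0.04227·1.098e+04·0.1324 = 61.41 Pa.
ΔP = 61.41 Pa = 6.14×10^-4 bar.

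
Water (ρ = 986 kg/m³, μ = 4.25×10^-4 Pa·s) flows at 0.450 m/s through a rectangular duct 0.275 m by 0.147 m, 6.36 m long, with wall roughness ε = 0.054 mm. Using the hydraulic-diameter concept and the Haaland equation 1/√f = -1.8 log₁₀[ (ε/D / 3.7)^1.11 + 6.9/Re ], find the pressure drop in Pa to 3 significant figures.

Hydraulic diameter D_h = 4A/P = 4·(0.275·0.147)/(2·(0.275+0.147)) = 0.1617/0.844 = 0.1916 m.
Re = ρVD_h/μ = 986·0.45·0.1916/0.000425 = 2e+05.
ε/D_h = 5.4e-05/0.1916 = 0.000282; Haaland gives 1/√f = -1.8 log₁₀[2.68e-05+3.45e-05] = 7.582, so f = 0.0174.
ΔP = f(L/D_h)(ρV²/2) = 0.0174·6.36/0.1916·99.83 = 57.65 Pa.

ΔP ≈ 57.6 Pa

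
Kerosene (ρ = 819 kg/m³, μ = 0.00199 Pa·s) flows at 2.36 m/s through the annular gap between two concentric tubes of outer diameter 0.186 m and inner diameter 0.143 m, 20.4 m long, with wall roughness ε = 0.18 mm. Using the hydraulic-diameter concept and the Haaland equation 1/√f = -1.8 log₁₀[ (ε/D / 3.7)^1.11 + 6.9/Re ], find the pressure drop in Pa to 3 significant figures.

ΔP ≈ 33600 Pa

Hydraulic diameter D_h = 4A/P = D_o - D_i = 0.186 - 0.143 = 0.043 m.
Re = ρVD_h/μ = 819·2.36·0.043/0.00199 = 4.176e+04.
ε/D_h = 0.00018/0.043 = 0.00419; Haaland gives 1/√f = -1.8 log₁₀[0.000536+0.000165] = 5.677, so f = 0.03103.
ΔP = f(L/D_h)(ρV²/2) = 0.03103·20.4/0.043·2281 = 3.357e+04 Pa.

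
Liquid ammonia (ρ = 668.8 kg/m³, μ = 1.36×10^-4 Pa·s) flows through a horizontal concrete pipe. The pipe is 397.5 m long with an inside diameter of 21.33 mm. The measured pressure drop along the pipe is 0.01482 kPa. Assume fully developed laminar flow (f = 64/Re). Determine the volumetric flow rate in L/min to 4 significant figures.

For laminar flow, f = 64/Re with Re = ρVD/μ, so Darcy-Weisbach reduces to ΔP = 32μLV/D². Solving for V: V = ΔP·D²/(32μL) = 14.82·(0.02133)²/(32·0.000136·397.5) = 0.003898 m/s.
Check: Re = ρVD/μ = 668.8·0.003898·0.02133/0.000136 = 408.8 < 2300, so the laminar assumption holds.
Q = V·A = 0.003898·(π/4·0.02133²) = 1.393e-06 m³/s = 0.08357 L/min.

Q ≈ 0.08357 L/min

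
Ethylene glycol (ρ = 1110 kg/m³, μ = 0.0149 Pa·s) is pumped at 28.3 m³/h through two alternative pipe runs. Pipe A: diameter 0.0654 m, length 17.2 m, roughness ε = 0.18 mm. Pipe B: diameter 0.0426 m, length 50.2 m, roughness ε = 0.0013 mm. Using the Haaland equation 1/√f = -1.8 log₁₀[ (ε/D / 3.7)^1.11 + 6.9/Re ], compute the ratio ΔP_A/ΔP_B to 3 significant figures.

Pipe A: V = Q/A = 0.007861/0.003359 = 2.34 m/s; Re = 1.14e+04; ε/D = 0.00275; Haaland → f = 0.03371; ΔP_A = f(L/D)(ρV²/2) = 2.694e+04 Pa.
Pipe B: V = Q/A = 0.007861/0.001425 = 5.515 m/s; Re = 1.75e+04; ε/D = 3.05e-05; Haaland → f = 0.02667; ΔP_B = f(L/D)(ρV²/2) = 5.306e+05 Pa.
ΔP_A/ΔP_B = 2.694e+04/5.306e+05 = 0.0508.

ΔP_A/ΔP_B ≈ 0.0508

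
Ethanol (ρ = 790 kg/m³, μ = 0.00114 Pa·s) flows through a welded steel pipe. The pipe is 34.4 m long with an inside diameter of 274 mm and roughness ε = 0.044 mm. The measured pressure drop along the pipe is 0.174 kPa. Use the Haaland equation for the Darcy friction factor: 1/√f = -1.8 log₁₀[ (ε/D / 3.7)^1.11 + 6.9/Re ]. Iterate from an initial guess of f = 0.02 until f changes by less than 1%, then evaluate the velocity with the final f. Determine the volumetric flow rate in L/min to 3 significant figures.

Q ≈ 1510 L/min

Rearranging Darcy-Weisbach: V = √(2·ΔP·D/(f·L·ρ)). With ε/D = 4.4e-05/0.274 = 0.000161, iterate starting from f = 0.02:
  f = 0.02 → V = √(2·174·0.274/(0.02·34.4·790)) = 0.4188 m/s; Re = ρVD/μ = 7.953e+04; f → 0.01934
  f = 0.01934 → V = 0.426 m/s; Re = 8.088e+04; f → 0.01928
Converged (Δf/f < 1%). With the final f = 0.01928: V = √(2·174·0.274/(0.01928·34.4·790)) = 0.4266 m/s.
Q = V·A = 0.4266·(π/4·0.274²) = 0.02516 m³/s = 1510 L/min.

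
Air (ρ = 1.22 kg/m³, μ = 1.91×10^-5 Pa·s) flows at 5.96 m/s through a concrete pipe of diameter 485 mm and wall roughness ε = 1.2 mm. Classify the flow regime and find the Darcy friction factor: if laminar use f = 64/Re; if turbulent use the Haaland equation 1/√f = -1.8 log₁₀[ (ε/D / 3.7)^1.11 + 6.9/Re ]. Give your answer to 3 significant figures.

f ≈ 0.0256

Re = ρVD/μ = 1.22·5.96·0.485/1.91e-05 = 1.846e+05.
Re > 4000 → turbulent. ε/D = 0.0012/0.485 = 0.00247; Haaland: 1/√f = -1.8 log₁₀[0.000299 + 3.74e-05] = 6.251, so f = 0.02559.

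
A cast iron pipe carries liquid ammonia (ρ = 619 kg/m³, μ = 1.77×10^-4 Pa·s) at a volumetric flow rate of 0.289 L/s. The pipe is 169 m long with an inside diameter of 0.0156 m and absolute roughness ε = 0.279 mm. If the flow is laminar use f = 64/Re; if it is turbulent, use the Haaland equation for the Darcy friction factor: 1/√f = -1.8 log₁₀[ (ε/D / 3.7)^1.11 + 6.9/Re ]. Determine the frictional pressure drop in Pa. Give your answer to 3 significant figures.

Q = 0.289 L/s = 0.289/1000 = 0.000289 m³/s.
Cross-sectional area A = πD²/4 = π(0.0156)²/4 = 0.0001911 m²; mean velocity V = Q/A = 0.000289/0.0001911 = 1.512 m/s.
Reynolds number Re = ρVD/μ = 619 · 1.512 · 0.0156 / 0.000177 = 8.249e+04.
Re > 4000 → turbulent. Relative roughness ε/D = 0.000279/0.0156 = 0.0179. Haaland: 1/√f = -1.8 log₁₀[(0.0179/3.7)^1.11 + 6.9/8.249e+04] = -1.8 log₁₀[0.00269 + 8.36e-05] = 4.603, so f = 0.0472.
Darcy-Weisbach: ΔP = f(L/D)(ρV²/2) = 0.0472·(169/0.0156)·(619·1.512²/2) = 0.0472·1.083e+04·707.6 = 3.618e+05 Pa.

ΔP ≈ 362000 Pa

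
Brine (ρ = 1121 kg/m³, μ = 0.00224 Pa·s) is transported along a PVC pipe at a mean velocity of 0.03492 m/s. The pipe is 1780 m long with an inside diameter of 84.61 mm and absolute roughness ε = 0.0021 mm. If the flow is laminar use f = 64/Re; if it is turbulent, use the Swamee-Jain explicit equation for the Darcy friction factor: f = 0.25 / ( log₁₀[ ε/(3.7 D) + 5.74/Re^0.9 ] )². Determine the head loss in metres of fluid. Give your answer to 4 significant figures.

h_f ≈ 0.05659 m

Reynolds number Re = ρVD/μ = 1121 · 0.03492 · 0.08461 / 0.00224 = 1479.
Re < 2300 → laminar flow, so f = 64/Re = 64/1479 = 0.04328 (the turbulent correlation is not needed).
Darcy-Weisbach: ΔP = f(L/D)(ρV²/2) = 0.04328·(1780/0.08461)·(1121·0.03492²/2) = 0.04328·2.104e+04·0.6835 = 622.4 Pa.
Head loss h_f = ΔP/(ρg) = 622.4/(1121·9.81) = 0.05659 m.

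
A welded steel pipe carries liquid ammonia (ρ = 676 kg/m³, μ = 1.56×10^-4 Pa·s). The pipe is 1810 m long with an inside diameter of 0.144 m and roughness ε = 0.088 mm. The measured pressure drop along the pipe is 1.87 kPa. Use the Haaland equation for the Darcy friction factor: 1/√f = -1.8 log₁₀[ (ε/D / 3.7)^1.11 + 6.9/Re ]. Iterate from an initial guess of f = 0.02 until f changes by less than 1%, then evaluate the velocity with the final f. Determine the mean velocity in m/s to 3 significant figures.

Rearranging Darcy-Weisbach: V = √(2·ΔP·D/(f·L·ρ)). With ε/D = 8.8e-05/0.144 = 0.000611, iterate starting from f = 0.02:
  f = 0.02 → V = √(2·1870·0.144/(0.02·1810·676)) = 0.1484 m/s; Re = ρVD/μ = 9.257e+04; f → 0.02071
  f = 0.02071 → V = 0.1458 m/s; Re = 9.097e+04; f → 0.02075
Converged (Δf/f < 1%). With the final f = 0.02075: V = √(2·1870·0.144/(0.02075·1810·676)) = 0.1456 m/s.

V ≈ 0.146 m/s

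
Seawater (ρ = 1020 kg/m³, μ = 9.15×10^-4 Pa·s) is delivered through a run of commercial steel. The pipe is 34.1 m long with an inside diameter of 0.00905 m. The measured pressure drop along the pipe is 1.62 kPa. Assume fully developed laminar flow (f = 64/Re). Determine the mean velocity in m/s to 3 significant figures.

V ≈ 0.133 m/s

For laminar flow, f = 64/Re with Re = ρVD/μ, so Darcy-Weisbach reduces to ΔP = 32μLV/D². Solving for V: V = ΔP·D²/(32μL) = 1620·(0.00905)²/(32·0.000915·34.1) = 0.1329 m/s.
Check: Re = ρVD/μ = 1020·0.1329·0.00905/0.000915 = 1341 < 2300, so the laminar assumption holds.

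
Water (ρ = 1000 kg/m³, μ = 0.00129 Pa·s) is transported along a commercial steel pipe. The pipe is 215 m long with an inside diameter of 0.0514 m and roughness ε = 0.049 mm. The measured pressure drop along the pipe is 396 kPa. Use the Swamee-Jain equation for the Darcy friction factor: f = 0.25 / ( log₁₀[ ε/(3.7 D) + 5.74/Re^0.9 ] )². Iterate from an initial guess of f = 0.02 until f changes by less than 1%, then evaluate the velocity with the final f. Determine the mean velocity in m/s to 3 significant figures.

V ≈ 2.94 m/s

Rearranging Darcy-Weisbach: V = √(2·ΔP·D/(f·L·ρ)). With ε/D = 4.9e-05/0.0514 = 0.000953, iterate starting from f = 0.02:
  f = 0.02 → V = √(2·3.96e+05·0.0514/(0.02·215·1000)) = 3.077 m/s; Re = ρVD/μ = 1.226e+05; f → 0.02177
  f = 0.02177 → V = 2.949 m/s; Re = 1.175e+05; f → 0.02185
Converged (Δf/f < 1%). With the final f = 0.02185: V = √(2·3.96e+05·0.0514/(0.02185·215·1000)) = 2.944 m/s.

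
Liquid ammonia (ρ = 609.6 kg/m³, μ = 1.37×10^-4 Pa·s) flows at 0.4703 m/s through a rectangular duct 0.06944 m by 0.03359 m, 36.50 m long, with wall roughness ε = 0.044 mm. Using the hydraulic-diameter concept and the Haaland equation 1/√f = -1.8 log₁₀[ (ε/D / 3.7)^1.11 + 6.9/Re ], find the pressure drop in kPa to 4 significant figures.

ΔP ≈ 1.194 kPa

Hydraulic diameter D_h = 4A/P = 4·(0.06944·0.03359)/(2·(0.06944+0.03359)) = 0.00933/0.2061 = 0.04528 m.
Re = ρVD_h/μ = 609.6·0.4703·0.04528/0.000137 = 9.475e+04.
ε/D_h = 4.4e-05/0.04528 = 0.000972; Haaland gives 1/√f = -1.8 log₁₀[0.000106+7.28e-05] = 6.745, so f = 0.02198.
ΔP = f(L/D_h)(ρV²/2) = 0.02198·36.5/0.04528·67.42 = 1194 Pa.
ΔP = 1.194 kPa.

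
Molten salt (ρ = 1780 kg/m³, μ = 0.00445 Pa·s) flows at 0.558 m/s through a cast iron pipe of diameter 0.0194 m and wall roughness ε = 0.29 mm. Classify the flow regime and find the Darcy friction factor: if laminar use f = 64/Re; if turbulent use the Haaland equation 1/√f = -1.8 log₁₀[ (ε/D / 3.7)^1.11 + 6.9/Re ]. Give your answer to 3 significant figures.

Re = ρVD/μ = 1780·0.558·0.0194/0.00445 = 4330.
Re > 4000 → turbulent. ε/D = 0.00029/0.0194 = 0.0149; Haaland: 1/√f = -1.8 log₁₀[0.0022 + 0.00159] = 4.357, so f = 0.05268.

f ≈ 0.0527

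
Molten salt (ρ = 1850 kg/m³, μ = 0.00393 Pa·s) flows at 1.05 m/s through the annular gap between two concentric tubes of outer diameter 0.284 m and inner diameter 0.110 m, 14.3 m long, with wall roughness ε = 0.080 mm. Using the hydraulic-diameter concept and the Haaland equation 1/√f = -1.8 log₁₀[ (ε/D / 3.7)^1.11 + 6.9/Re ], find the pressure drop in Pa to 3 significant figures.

ΔP ≈ 1700 Pa

Hydraulic diameter D_h = 4A/P = D_o - D_i = 0.284 - 0.11 = 0.174 m.
Re = ρVD_h/μ = 1850·1.05·0.174/0.00393 = 8.6e+04.
ε/D_h = 8e-05/0.174 = 0.00046; Haaland gives 1/√f = -1.8 log₁₀[4.62e-05+8.02e-05] = 7.017, so f = 0.02031.
ΔP = f(L/D_h)(ρV²/2) = 0.02031·14.3/0.174·1020 = 1702 Pa.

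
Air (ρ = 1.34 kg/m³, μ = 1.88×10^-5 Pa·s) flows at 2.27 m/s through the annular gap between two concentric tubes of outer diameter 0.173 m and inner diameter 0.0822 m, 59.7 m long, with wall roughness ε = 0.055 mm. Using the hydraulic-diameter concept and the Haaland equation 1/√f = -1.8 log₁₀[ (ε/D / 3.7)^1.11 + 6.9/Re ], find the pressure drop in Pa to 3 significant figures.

ΔP ≈ 65.4 Pa

Hydraulic diameter D_h = 4A/P = D_o - D_i = 0.173 - 0.0822 = 0.0908 m.
Re = ρVD_h/μ = 1.34·2.27·0.0908/1.88e-05 = 1.469e+04.
ε/D_h = 5.5e-05/0.0908 = 0.000606; Haaland gives 1/√f = -1.8 log₁₀[6.28e-05+0.00047] = 5.893, so f = 0.0288.
ΔP = f(L/D_h)(ρV²/2) = 0.0288·59.7/0.0908·3.452 = 65.37 Pa.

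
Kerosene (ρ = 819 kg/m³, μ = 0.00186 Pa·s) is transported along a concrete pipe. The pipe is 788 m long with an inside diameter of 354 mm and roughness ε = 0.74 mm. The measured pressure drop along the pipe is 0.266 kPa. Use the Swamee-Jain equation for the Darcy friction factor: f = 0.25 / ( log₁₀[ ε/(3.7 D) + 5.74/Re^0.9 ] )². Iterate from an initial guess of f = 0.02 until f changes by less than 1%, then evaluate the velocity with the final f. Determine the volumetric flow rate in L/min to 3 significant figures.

Q ≈ 566 L/min

Rearranging Darcy-Weisbach: V = √(2·ΔP·D/(f·L·ρ)). With ε/D = 0.00074/0.354 = 0.00209, iterate starting from f = 0.02:
  f = 0.02 → V = √(2·266·0.354/(0.02·788·819)) = 0.1208 m/s; Re = ρVD/μ = 1.883e+04; f → 0.03057
  f = 0.03057 → V = 0.09771 m/s; Re = 1.523e+04; f → 0.03168
  f = 0.03168 → V = 0.09597 m/s; Re = 1.496e+04; f → 0.03178
Converged (Δf/f < 1%). With the final f = 0.03178: V = √(2·266·0.354/(0.03178·788·819)) = 0.09582 m/s.
Q = V·A = 0.09582·(π/4·0.354²) = 0.009431 m³/s = 566 L/min.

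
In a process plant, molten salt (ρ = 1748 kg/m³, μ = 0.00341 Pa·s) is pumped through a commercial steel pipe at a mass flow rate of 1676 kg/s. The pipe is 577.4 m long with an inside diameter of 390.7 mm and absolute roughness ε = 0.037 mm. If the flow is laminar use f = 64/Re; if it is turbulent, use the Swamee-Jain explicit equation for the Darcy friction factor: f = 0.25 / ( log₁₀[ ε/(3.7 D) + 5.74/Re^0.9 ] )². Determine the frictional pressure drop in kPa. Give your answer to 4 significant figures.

ΔP ≈ 1071 kPa

A = πD²/4 = π(0.3907)²/4 = 0.1199 m²; mean velocity V = ṁ/(ρA) = 1676/(1748 · 0.1199) = 7.998 m/s.
Reynolds number Re = ρVD/μ = 1748 · 7.998 · 0.3907 / 0.00341 = 1.602e+06.
Re > 4000 → turbulent. Relative roughness ε/D = 3.7e-05/0.3907 = 9.47e-05. Swamee-Jain: f = 0.25/(log₁₀[9.47e-05/3.7 + 5.74/1.602e+06^0.9])² = 0.25/(log₁₀[2.56e-05 + 1.5e-05])² = 0.25/(-4.392)² = 0.01296.
Darcy-Weisbach: ΔP = f(L/D)(ρV²/2) = 0.01296·(577.4/0.3907)·(1748·7.998²/2) = 0.01296·1478·5.59e+04 = 1.071e+06 Pa.
ΔP = 1.071e+06 Pa = 1071 kPa.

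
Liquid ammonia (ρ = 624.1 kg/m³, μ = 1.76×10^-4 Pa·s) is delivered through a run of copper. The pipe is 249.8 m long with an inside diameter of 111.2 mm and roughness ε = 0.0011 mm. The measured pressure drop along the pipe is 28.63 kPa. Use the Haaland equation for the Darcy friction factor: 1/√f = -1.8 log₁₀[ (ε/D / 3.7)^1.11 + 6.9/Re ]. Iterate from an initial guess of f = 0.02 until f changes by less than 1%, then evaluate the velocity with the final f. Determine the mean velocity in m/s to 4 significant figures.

Rearranging Darcy-Weisbach: V = √(2·ΔP·D/(f·L·ρ)). With ε/D = 1.1e-06/0.1112 = 9.89e-06, iterate starting from f = 0.02:
  f = 0.02 → V = √(2·2.863e+04·0.1112/(0.02·249.8·624.1)) = 1.429 m/s; Re = ρVD/μ = 5.635e+05; f → 0.01291
  f = 0.01291 → V = 1.779 m/s; Re = 7.014e+05; f → 0.01245
  f = 0.01245 → V = 1.811 m/s; Re = 7.142e+05; f → 0.01241
Converged (Δf/f < 1%). With the final f = 0.01241: V = √(2·2.863e+04·0.1112/(0.01241·249.8·624.1)) = 1.814 m/s.

V ≈ 1.814 m/s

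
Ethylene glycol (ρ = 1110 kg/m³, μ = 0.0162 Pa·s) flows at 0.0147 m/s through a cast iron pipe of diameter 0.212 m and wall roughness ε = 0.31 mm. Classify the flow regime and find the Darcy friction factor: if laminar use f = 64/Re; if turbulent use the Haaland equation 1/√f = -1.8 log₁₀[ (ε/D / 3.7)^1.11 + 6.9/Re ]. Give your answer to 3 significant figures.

Re = ρVD/μ = 1110·0.0147·0.212/0.0162 = 213.5.
Re < 2300 → laminar, so f = 64/Re = 0.2997 (roughness is irrelevant in laminar flow).

f ≈ 0.300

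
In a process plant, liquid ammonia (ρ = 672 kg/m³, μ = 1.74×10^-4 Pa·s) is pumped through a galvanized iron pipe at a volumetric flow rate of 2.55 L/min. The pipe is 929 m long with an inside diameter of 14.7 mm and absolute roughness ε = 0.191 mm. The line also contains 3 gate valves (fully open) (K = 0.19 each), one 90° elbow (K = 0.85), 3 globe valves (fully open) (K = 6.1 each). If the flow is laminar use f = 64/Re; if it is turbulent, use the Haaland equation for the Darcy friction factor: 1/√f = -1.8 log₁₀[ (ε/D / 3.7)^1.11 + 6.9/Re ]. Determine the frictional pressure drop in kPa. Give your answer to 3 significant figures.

ΔP ≈ 60.1 kPa

Q = 2.55 L/min = 2.55/60000 = 4.25e-05 m³/s.
Cross-sectional area A = πD²/4 = π(0.0147)²/4 = 0.0001697 m²; mean velocity V = Q/A = 4.25e-05/0.0001697 = 0.2504 m/s.
Reynolds number Re = ρVD/μ = 672 · 0.2504 · 0.0147 / 0.000174 = 1.422e+04.
Re > 4000 → turbulent. Relative roughness ε/D = 0.000191/0.0147 = 0.013. Haaland: 1/√f = -1.8 log₁₀[(0.013/3.7)^1.11 + 6.9/1.422e+04] = -1.8 log₁₀[0.00189 + 0.000485] = 4.725, so f = 0.04479.
Total minor-loss coefficient ΣK = 3·0.19 + 1·0.85 + 3·6.1 = 19.7.
ΔP = [f·L/D + ΣK]·(ρV²/2) = [0.04479·929/0.0147 + 19.7]·(672·0.2504²/2) = [2831 + 19.7]·21.07 = 6.006e+04 Pa.
ΔP = 6.006e+04 Pa = 60.1 kPa.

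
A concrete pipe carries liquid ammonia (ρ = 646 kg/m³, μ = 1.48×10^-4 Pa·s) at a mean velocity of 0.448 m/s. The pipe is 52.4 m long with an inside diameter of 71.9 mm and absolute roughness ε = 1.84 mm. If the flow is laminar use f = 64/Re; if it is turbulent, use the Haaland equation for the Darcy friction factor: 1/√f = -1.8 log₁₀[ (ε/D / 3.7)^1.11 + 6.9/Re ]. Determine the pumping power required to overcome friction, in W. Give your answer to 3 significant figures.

Reynolds number Re = ρVD/μ = 646 · 0.448 · 0.0719 / 0.000148 = 1.406e+05.
Re > 4000 → turbulent. Relative roughness ε/D = 0.00184/0.0719 = 0.0256. Haaland: 1/√f = -1.8 log₁₀[(0.0256/3.7)^1.11 + 6.9/1.406e+05] = -1.8 log₁₀[0.004 + 4.91e-05] = 4.306, so f = 0.05392.
Darcy-Weisbach: ΔP = f(L/D)(ρV²/2) = 0.05392·(52.4/0.0719)·(646·0.448²/2) = 0.05392·728.8·64.83 = 2548 Pa.
Q = V·A = 0.448·0.00406 = 0.001819 m³/s.
Pumping power P = QΔP = 0.001819·2548 = 4.634 W = 4.63 W.

P ≈ 4.63 W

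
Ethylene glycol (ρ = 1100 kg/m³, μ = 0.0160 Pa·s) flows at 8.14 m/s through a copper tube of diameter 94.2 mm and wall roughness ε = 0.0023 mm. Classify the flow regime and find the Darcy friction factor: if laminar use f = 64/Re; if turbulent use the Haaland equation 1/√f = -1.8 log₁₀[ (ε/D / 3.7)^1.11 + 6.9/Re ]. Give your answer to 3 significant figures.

f ≈ 0.0205

Re = ρVD/μ = 1100·8.14·0.0942/0.016 = 5.272e+04.
Re > 4000 → turbulent. ε/D = 2.3e-06/0.0942 = 2.44e-05; Haaland: 1/√f = -1.8 log₁₀[1.78e-06 + 0.000131] = 6.979, so f = 0.02053.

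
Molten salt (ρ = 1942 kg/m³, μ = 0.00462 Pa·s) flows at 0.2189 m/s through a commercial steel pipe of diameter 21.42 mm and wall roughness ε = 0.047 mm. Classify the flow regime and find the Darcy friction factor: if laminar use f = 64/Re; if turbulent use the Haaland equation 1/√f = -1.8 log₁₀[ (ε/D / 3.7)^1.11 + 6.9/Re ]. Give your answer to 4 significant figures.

Re = ρVD/μ = 1942·0.2189·0.02142/0.00462 = 1971.
Re < 2300 → laminar, so f = 64/Re = 0.03247 (roughness is irrelevant in laminar flow).

f ≈ 0.03247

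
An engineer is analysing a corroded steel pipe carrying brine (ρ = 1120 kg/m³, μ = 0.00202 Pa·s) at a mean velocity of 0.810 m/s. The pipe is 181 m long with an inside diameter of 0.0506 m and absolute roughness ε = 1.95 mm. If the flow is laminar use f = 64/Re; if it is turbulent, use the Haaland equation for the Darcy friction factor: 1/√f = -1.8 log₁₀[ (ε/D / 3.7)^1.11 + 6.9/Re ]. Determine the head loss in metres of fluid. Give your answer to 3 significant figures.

Reynolds number Re = ρVD/μ = 1120 · 0.81 · 0.0506 / 0.00202 = 2.272e+04.
Re > 4000 → turbulent. Relative roughness ε/D = 0.00195/0.0506 = 0.0385. Haaland: 1/√f = -1.8 log₁₀[(0.0385/3.7)^1.11 + 6.9/2.272e+04] = -1.8 log₁₀[0.0063 + 0.000304] = 3.924, so f = 0.06495.
Darcy-Weisbach: ΔP = f(L/D)(ρV²/2) = 0.06495·(181/0.0506)·(1120·0.81²/2) = 0.06495·3577·367.4 = 8.536e+04 Pa.
Head loss h_f = ΔP/(ρg) = 8.536e+04/(1120·9.81) = 7.77 m.

h_f ≈ 7.77 m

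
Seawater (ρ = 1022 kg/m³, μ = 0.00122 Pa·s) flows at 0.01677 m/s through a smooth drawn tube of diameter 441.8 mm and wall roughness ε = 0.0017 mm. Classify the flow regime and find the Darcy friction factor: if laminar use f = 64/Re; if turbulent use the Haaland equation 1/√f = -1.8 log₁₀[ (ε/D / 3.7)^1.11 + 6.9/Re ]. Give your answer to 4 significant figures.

f ≈ 0.03537

Re = ρVD/μ = 1022·0.01677·0.4418/0.00122 = 6207.
Re > 4000 → turbulent. ε/D = 1.7e-06/0.4418 = 3.85e-06; Haaland: 1/√f = -1.8 log₁₀[2.29e-07 + 0.00111] = 5.317, so f = 0.03537.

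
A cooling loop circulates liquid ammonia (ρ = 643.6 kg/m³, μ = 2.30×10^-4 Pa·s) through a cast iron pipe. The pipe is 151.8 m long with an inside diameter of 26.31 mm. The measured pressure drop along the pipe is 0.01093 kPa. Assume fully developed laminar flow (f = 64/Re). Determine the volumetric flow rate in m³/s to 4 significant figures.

For laminar flow, f = 64/Re with Re = ρVD/μ, so Darcy-Weisbach reduces to ΔP = 32μLV/D². Solving for V: V = ΔP·D²/(32μL) = 10.93·(0.02631)²/(32·0.00023·151.8) = 0.006772 m/s.
Check: Re = ρVD/μ = 643.6·0.006772·0.02631/0.00023 = 498.6 < 2300, so the laminar assumption holds.
Q = V·A = 0.006772·(π/4·0.02631²) = 3.682e-06 m³/s = 3.682×10^-6 m³/s.

Q ≈ 3.682×10^-6 m³/s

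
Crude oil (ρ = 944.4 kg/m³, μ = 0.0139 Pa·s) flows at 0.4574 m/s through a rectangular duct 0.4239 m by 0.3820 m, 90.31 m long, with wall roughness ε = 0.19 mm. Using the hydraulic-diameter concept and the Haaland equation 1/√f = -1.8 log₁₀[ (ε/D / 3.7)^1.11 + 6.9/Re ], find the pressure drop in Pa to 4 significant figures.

Hydraulic diameter D_h = 4A/P = 4·(0.4239·0.382)/(2·(0.4239+0.382)) = 0.6477/1.612 = 0.4019 m.
Re = ρVD_h/μ = 944.4·0.4574·0.4019/0.0139 = 1.249e+04.
ε/D_h = 0.00019/0.4019 = 0.000473; Haaland gives 1/√f = -1.8 log₁₀[4.77e-05+0.000553] = 5.799, so f = 0.02974.
ΔP = f(L/D_h)(ρV²/2) = 0.02974·90.31/0.4019·98.79 = 660.2 Pa.

ΔP ≈ 660.2 Pa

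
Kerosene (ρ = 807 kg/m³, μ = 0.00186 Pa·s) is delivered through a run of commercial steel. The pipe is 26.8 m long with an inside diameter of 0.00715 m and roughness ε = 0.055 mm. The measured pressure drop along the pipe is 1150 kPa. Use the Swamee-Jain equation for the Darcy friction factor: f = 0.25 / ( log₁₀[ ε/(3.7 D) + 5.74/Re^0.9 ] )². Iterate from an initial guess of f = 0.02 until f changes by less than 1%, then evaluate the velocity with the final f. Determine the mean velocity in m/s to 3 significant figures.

Rearranging Darcy-Weisbach: V = √(2·ΔP·D/(f·L·ρ)). With ε/D = 5.5e-05/0.00715 = 0.00769, iterate starting from f = 0.02:
  f = 0.02 → V = √(2·1.15e+06·0.00715/(0.02·26.8·807)) = 6.166 m/s; Re = ρVD/μ = 1.913e+04; f → 0.03875
  f = 0.03875 → V = 4.43 m/s; Re = 1.374e+04; f → 0.04
  f = 0.04 → V = 4.36 m/s; Re = 1.353e+04; f → 0.04007
Converged (Δf/f < 1%). With the final f = 0.04007: V = √(2·1.15e+06·0.00715/(0.04007·26.8·807)) = 4.356 m/s.

V ≈ 4.36 m/s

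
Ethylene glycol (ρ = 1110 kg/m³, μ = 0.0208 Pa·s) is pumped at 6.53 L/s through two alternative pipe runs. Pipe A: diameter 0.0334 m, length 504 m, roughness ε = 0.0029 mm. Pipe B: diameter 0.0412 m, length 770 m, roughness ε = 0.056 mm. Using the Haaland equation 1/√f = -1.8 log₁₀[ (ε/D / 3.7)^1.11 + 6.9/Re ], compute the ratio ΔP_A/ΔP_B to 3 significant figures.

ΔP_A/ΔP_B ≈ 1.67

Pipe A: V = Q/A = 0.00653/0.0008762 = 7.453 m/s; Re = 1.328e+04; ε/D = 8.68e-05; Haaland → f = 0.02872; ΔP_A = f(L/D)(ρV²/2) = 1.336e+07 Pa.
Pipe B: V = Q/A = 0.00653/0.001333 = 4.898 m/s; Re = 1.077e+04; ε/D = 0.00136; Haaland → f = 0.03212; ΔP_B = f(L/D)(ρV²/2) = 7.993e+06 Pa.
ΔP_A/ΔP_B = 1.336e+07/7.993e+06 = 1.67.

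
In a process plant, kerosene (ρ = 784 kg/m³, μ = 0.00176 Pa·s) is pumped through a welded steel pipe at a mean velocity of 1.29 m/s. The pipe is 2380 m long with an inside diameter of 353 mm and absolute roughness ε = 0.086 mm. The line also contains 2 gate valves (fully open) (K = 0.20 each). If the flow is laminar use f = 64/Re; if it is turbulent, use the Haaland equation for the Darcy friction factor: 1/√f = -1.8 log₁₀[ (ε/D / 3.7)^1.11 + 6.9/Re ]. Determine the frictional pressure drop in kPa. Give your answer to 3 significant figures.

ΔP ≈ 75.6 kPa

Reynolds number Re = ρVD/μ = 784 · 1.29 · 0.353 / 0.00176 = 2.028e+05.
Re > 4000 → turbulent. Relative roughness ε/D = 8.6e-05/0.353 = 0.000244. Haaland: 1/√f = -1.8 log₁₀[(0.000244/3.7)^1.11 + 6.9/2.028e+05] = -1.8 log₁₀[2.28e-05 + 3.4e-05] = 7.642, so f = 0.01713.
Total minor-loss coefficient ΣK = 2·0.2 = 0.4.
ΔP = [f·L/D + ΣK]·(ρV²/2) = [0.01713·2380/0.353 + 0.4]·(784·1.29²/2) = [115.5 + 0.4]·652.3 = 7.558e+04 Pa.
ΔP = 7.558e+04 Pa = 75.6 kPa.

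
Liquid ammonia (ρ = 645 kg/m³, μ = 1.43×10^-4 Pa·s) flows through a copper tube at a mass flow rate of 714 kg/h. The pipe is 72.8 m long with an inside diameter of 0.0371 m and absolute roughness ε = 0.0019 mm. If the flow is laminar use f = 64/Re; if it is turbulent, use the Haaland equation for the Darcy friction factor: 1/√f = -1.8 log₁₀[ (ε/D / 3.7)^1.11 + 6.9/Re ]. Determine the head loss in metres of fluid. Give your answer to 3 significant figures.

ṁ = 714 kg/h = 714/3600 = 0.1983 kg/s.
A = πD²/4 = π(0.0371)²/4 = 0.001081 m²; mean velocity V = ṁ/(ρA) = 0.1983/(645 · 0.001081) = 0.2844 m/s.
Reynolds number Re = ρVD/μ = 645 · 0.2844 · 0.0371 / 0.000143 = 4.76e+04.
Re > 4000 → turbulent. Relative roughness ε/D = 1.9e-06/0.0371 = 5.12e-05. Haaland: 1/√f = -1.8 log₁₀[(5.12e-05/3.7)^1.11 + 6.9/4.76e+04] = -1.8 log₁₀[4.04e-06 + 0.000145] = 6.888, so f = 0.02108.
Darcy-Weisbach: ΔP = f(L/D)(ρV²/2) = 0.02108·(72.8/0.0371)·(645·0.2844²/2) = 0.02108·1962·26.09 = 1079 Pa.
Head loss h_f = ΔP/(ρg) = 1079/(645·9.81) = 0.171 m.

h_f ≈ 0.171 m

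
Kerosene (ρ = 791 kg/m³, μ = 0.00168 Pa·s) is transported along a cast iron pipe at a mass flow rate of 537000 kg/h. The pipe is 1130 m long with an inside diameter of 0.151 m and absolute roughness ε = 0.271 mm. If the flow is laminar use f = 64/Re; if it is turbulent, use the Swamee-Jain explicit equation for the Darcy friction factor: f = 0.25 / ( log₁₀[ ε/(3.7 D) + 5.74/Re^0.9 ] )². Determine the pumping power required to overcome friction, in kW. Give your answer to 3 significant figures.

ṁ = 537000 kg/h = 537000/3600 = 149.2 kg/s.
A = πD²/4 = π(0.151)²/4 = 0.01791 m²; mean velocity V = ṁ/(ρA) = 149.2/(791 · 0.01791) = 10.53 m/s.
Reynolds number Re = ρVD/μ = 791 · 10.53 · 0.151 / 0.00168 = 7.487e+05.
Re > 4000 → turbulent. Relative roughness ε/D = 0.000271/0.151 = 0.00179. Swamee-Jain: f = 0.25/(log₁₀[0.00179/3.7 + 5.74/7.487e+05^0.9])² = 0.25/(log₁₀[0.000485 + 2.97e-05])² = 0.25/(-3.288)² = 0.02312.
Darcy-Weisbach: ΔP = f(L/D)(ρV²/2) = 0.02312·(1130/0.151)·(791·10.53²/2) = 0.02312·7483·4.386e+04 = 7.588e+06 Pa.
Q = ṁ/ρ = 149.2/791 = 0.1886 m³/s.
Pumping power P = QΔP = 0.1886·7.588e+06 = 1431000 W = 1430 kW.

P ≈ 1430 kW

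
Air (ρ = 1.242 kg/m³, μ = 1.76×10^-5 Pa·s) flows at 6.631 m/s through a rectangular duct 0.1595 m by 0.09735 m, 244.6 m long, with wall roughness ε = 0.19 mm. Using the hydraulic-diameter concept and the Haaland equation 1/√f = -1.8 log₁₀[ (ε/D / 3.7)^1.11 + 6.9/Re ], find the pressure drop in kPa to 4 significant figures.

Hydraulic diameter D_h = 4A/P = 4·(0.1595·0.09735)/(2·(0.1595+0.09735)) = 0.06211/0.5137 = 0.1209 m.
Re = ρVD_h/μ = 1.242·6.631·0.1209/1.76e-05 = 5.658e+04.
ε/D_h = 0.00019/0.1209 = 0.00157; Haaland gives 1/√f = -1.8 log₁₀[0.000181+0.000122] = 6.334, so f = 0.02493.
ΔP = f(L/D_h)(ρV²/2) = 0.02493·244.6/0.1209·27.31 = 1377 Pa.
ΔP = 1.377 kPa.

ΔP ≈ 1.377 kPa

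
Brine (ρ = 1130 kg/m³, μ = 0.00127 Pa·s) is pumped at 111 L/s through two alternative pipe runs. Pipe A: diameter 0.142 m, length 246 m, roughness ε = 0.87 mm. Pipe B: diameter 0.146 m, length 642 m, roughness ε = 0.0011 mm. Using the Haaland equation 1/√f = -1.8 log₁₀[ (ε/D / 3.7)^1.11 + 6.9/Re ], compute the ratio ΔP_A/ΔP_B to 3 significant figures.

ΔP_A/ΔP_B ≈ 1.19

Pipe A: V = Q/A = 0.111/0.01584 = 7.009 m/s; Re = 8.856e+05; ε/D = 0.00613; Haaland → f = 0.03248; ΔP_A = f(L/D)(ρV²/2) = 1.562e+06 Pa.
Pipe B: V = Q/A = 0.111/0.01674 = 6.63 m/s; Re = 8.613e+05; ε/D = 7.53e-06; Haaland → f = 0.012; ΔP_B = f(L/D)(ρV²/2) = 1.311e+06 Pa.
ΔP_A/ΔP_B = 1.562e+06/1.311e+06 = 1.19.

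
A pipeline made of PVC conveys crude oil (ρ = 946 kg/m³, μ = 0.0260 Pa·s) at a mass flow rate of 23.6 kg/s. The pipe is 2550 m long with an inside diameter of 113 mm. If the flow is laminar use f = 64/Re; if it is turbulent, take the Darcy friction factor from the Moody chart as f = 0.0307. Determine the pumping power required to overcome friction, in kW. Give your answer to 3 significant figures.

P ≈ 50.6 kW

A = πD²/4 = π(0.113)²/4 = 0.01003 m²; mean velocity V = ṁ/(ρA) = 23.6/(946 · 0.01003) = 2.488 m/s.
Reynolds number Re = ρVD/μ = 946 · 2.488 · 0.113 / 0.026 = 1.023e+04.
Re > 4000 → turbulent; use the Moody-chart value f = 0.0307.
Darcy-Weisbach: ΔP = f(L/D)(ρV²/2) = 0.0307·(2550/0.113)·(946·2.488²/2) = 0.0307·2.257e+04·2927 = 2.028e+06 Pa.
Q = ṁ/ρ = 23.6/946 = 0.02495 m³/s.
Pumping power P = QΔP = 0.02495·2.028e+06 = 50590 W = 50.6 kW.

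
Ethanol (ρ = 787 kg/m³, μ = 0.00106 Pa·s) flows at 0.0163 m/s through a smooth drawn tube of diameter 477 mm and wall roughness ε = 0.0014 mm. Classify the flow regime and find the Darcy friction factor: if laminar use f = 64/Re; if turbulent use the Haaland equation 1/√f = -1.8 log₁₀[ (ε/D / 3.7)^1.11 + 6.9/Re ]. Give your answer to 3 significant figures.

Re = ρVD/μ = 787·0.0163·0.477/0.00106 = 5773.
Re > 4000 → turbulent. ε/D = 1.4e-06/0.477 = 2.94e-06; Haaland: 1/√f = -1.8 log₁₀[1.69e-07 + 0.0012] = 5.26, so f = 0.03614.

f ≈ 0.0361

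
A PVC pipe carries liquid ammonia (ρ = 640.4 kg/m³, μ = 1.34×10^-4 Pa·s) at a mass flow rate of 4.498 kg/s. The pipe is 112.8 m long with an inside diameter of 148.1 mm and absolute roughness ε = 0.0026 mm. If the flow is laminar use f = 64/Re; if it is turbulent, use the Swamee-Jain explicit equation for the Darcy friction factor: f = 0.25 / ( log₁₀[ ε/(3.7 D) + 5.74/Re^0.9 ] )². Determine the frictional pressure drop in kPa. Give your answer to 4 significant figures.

ΔP ≈ 0.5951 kPa

A = πD²/4 = π(0.1481)²/4 = 0.01723 m²; mean velocity V = ṁ/(ρA) = 4.498/(640.4 · 0.01723) = 0.4077 m/s.
Reynolds number Re = ρVD/μ = 640.4 · 0.4077 · 0.1481 / 0.000134 = 2.886e+05.
Re > 4000 → turbulent. Relative roughness ε/D = 2.6e-06/0.1481 = 1.76e-05. Swamee-Jain: f = 0.25/(log₁₀[1.76e-05/3.7 + 5.74/2.886e+05^0.9])² = 0.25/(log₁₀[4.74e-06 + 6.99e-05])² = 0.25/(-4.127)² = 0.01468.
Darcy-Weisbach: ΔP = f(L/D)(ρV²/2) = 0.01468·(112.8/0.1481)·(640.4·0.4077²/2) = 0.01468·761.6·53.23 = 595.1 Pa.
ΔP = 595.1 Pa = 0.5951 kPa.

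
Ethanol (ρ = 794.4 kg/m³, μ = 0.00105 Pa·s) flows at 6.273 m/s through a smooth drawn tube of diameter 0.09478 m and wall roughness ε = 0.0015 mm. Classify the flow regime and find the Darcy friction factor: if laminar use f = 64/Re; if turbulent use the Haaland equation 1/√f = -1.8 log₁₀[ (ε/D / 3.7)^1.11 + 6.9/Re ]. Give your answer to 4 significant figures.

Re = ρVD/μ = 794.4·6.273·0.09478/0.00105 = 4.498e+05.
Re > 4000 → turbulent. ε/D = 1.5e-06/0.09478 = 1.58e-05; Haaland: 1/√f = -1.8 log₁₀[1.1e-06 + 1.53e-05] = 8.612, so f = 0.01348.

f ≈ 0.01348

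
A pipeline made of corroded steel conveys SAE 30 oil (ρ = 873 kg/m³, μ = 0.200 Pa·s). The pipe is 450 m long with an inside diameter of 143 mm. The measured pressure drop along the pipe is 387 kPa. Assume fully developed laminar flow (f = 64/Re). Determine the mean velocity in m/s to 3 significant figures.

For laminar flow, f = 64/Re with Re = ρVD/μ, so Darcy-Weisbach reduces to ΔP = 32μLV/D². Solving for V: V = ΔP·D²/(32μL) = 3.87e+05·(0.143)²/(32·0.2·450) = 2.748 m/s.
Check: Re = ρVD/μ = 873·2.748·0.143/0.2 = 1715 < 2300, so the laminar assumption holds.

V ≈ 2.75 m/s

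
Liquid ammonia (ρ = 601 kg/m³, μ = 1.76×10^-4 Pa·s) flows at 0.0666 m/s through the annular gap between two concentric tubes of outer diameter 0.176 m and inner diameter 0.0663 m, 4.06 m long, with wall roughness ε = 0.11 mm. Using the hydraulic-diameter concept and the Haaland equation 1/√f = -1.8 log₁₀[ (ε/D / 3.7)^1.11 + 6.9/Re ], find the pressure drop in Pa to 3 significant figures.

Hydraulic diameter D_h = 4A/P = D_o - D_i = 0.176 - 0.0663 = 0.1097 m.
Re = ρVD_h/μ = 601·0.0666·0.1097/0.000176 = 2.495e+04.
ε/D_h = 0.00011/0.1097 = 0.001; Haaland gives 1/√f = -1.8 log₁₀[0.00011+0.000277] = 6.143, so f = 0.0265.
ΔP = f(L/D_h)(ρV²/2) = 0.0265·4.06/0.1097·1.333 = 1.307 Pa.

ΔP ≈ 1.31 Pa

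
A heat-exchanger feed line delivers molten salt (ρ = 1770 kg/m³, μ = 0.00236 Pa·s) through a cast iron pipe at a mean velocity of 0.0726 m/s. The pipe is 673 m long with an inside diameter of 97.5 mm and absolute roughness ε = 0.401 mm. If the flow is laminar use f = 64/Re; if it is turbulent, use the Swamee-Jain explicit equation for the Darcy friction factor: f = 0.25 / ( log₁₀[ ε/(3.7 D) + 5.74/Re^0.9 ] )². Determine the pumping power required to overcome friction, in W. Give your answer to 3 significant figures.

Reynolds number Re = ρVD/μ = 1770 · 0.0726 · 0.0975 / 0.00236 = 5309.
Re > 4000 → turbulent. Relative roughness ε/D = 0.000401/0.0975 = 0.00411. Swamee-Jain: f = 0.25/(log₁₀[0.00411/3.7 + 5.74/5309^0.9])² = 0.25/(log₁₀[0.00111 + 0.00255])² = 0.25/(-2.436)² = 0.04211.
Darcy-Weisbach: ΔP = f(L/D)(ρV²/2) = 0.04211·(673/0.0975)·(1770·0.0726²/2) = 0.04211·6903·4.665 = 1356 Pa.
Q = V·A = 0.0726·0.007466 = 0.000542 m³/s.
Pumping power P = QΔP = 0.000542·1356 = 0.7350 W = 0.735 W.

P ≈ 0.735 W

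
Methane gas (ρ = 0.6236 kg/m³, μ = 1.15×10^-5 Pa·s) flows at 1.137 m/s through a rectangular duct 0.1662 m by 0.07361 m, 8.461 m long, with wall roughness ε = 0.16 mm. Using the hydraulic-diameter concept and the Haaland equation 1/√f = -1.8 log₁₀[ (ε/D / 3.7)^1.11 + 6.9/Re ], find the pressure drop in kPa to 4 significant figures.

Hydraulic diameter D_h = 4A/P = 4·(0.1662·0.07361)/(2·(0.1662+0.07361)) = 0.04894/0.4796 = 0.102 m.
Re = ρVD_h/μ = 0.6236·1.137·0.102/1.15e-05 = 6291.
ε/D_h = 0.00016/0.102 = 0.00157; Haaland gives 1/√f = -1.8 log₁₀[0.00018+0.0011] = 5.209, so f = 0.03686.
ΔP = f(L/D_h)(ρV²/2) = 0.03686·8.461/0.102·0.4031 = 1.232 Pa.
ΔP = 0.001232 kPa.

ΔP ≈ 0.001232 kPa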